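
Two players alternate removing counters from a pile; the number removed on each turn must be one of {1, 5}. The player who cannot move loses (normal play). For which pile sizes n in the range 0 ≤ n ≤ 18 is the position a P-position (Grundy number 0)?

G(0) = 0
G(1) = mex{0} = 1
G(2) = mex{1} = 0
G(3) = mex{0} = 1
G(4) = mex{1} = 0
G(5) = mex{0,0} = 1
G(6) = mex{1,1} = 0
G(7) = mex{0,0} = 1
G(8) = mex{1,1} = 0
G(9) = mex{0,0} = 1
G(10) = mex{1,1} = 0
G(11) = mex{0,0} = 1
G(12) = mex{1,1} = 0
G(13) = mex{0,0} = 1
G(14) = mex{1,1} = 0
G(15) = mex{0,0} = 1
G(16) = mex{1,1} = 0
G(17) = mex{0,0} = 1
G(18) = mex{1,1} = 0
P-positions are exactly the n with G(n) = 0.

0, 2, 4, 6, 8, 10, 12, 14, 16, 18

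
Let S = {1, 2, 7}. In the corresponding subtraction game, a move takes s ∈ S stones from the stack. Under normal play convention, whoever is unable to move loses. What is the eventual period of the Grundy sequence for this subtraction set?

G(0) = 0
G(1) = mex{0} = 1
G(2) = mex{1,0} = 2
G(3) = mex{2,1} = 0
G(4) = mex{0,2} = 1
G(5) = mex{1,0} = 2
G(6) = mex{2,1} = 0
G(7) = mex{0,2,0} = 1
G(8) = mex{1,0,1} = 2
G(9) = mex{2,1,2} = 0
G(10) = mex{0,2,0} = 1
G(11) = mex{1,0,1} = 2
G(12) = mex{2,1,2} = 0
G(13) = mex{0,2,0} = 1
G(14) = mex{1,0,1} = 2
G(n+3) = G(n) holds for n = 0,…,6 (a full window of length max(S) = 7), so the sequence is purely periodic with period 3.

3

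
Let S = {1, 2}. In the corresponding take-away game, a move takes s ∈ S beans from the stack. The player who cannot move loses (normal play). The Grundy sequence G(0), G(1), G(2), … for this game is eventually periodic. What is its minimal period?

3

n :  0  1  2  3  4  5  6  7  8  9 10 11 12 13 14
G :  0  1  2  0  1  2  0  1  2  0  1  2  0  1  2
G(n+3) = G(n) holds for n = 0,…,1 (a full window of length max(S) = 2), so the sequence is purely periodic with period 3.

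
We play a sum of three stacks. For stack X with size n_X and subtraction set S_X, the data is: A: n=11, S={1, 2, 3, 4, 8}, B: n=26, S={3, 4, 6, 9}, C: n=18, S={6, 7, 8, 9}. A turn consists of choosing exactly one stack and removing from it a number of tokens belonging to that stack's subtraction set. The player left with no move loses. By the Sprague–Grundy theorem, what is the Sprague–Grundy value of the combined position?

Stack A, S = {1, 2, 3, 4, 8}:
n :  0  1  2  3  4  5  6  7  8  9 10 11
G :  0  1  2  3  4  0  1  2  3  4  0  1
G_A(11) = 1.
Stack B, S = {3, 4, 6, 9}:
n :  0  1  2  3  4  5  6  7  8  9 10 11 12 13 14 15 16 17 18 19 20 21 22 23 24 25 26
G :  0  0  0  1  1  1  2  2  2  3  3  3  0  0  0  1  1  1  2  2  2  3  3  3  0  0  0
G_B(26) = 0.
Stack C, S = {6, 7, 8, 9}:
n :  0  1  2  3  4  5  6  7  8  9 10 11 12 13 14 15 16 17 18
G :  0  0  0  0  0  0  1  1  1  1  1  1  2  2  2  0  0  0  0
G_C(18) = 0.
Combined Grundy value = 1 ⊕ 0 ⊕ 0 = 1.

1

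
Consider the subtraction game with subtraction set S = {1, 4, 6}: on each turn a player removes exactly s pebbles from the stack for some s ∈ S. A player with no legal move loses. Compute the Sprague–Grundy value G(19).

G(0) = 0
G(1) = mex{0} = 1
G(2) = mex{1} = 0
G(3) = mex{0} = 1
G(4) = mex{1,0} = 2
G(5) = mex{2,1} = 0
G(6) = mex{0,0,0} = 1
G(7) = mex{1,1,1} = 0
G(8) = mex{0,2,0} = 1
G(9) = mex{1,0,1} = 2
G(10) = mex{2,1,2} = 0
G(11) = mex{0,0,0} = 1
G(12) = mex{1,1,1} = 0
G(13) = mex{0,2,0} = 1
G(14) = mex{1,0,1} = 2
G(15) = mex{2,1,2} = 0
G(16) = mex{0,0,0} = 1
G(17) = mex{1,1,1} = 0
G(18) = mex{0,2,0} = 1
G(19) = mex{1,0,1} = 2

2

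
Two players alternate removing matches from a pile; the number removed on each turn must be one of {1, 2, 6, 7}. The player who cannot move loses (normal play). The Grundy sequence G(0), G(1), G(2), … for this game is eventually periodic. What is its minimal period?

8

G(0) = 0
G(1) = mex{0} = 1
G(2) = mex{1,0} = 2
G(3) = mex{2,1} = 0
G(4) = mex{0,2} = 1
G(5) = mex{1,0} = 2
G(6) = mex{2,1,0} = 3
G(7) = mex{3,2,1,0} = 4
G(8) = mex{4,3,2,1} = 0
G(9) = mex{0,4,0,2} = 1
G(10) = mex{1,0,1,0} = 2
G(11) = mex{2,1,2,1} = 0
G(12) = mex{0,2,3,2} = 1
G(13) = mex{1,0,4,3} = 2
G(14) = mex{2,1,0,4} = 3
G(15) = mex{3,2,1,0} = 4
G(16) = mex{4,3,2,1} = 0
G(17) = mex{0,4,0,2} = 1
G(n+8) = G(n) holds for n = 0,…,6 (a full window of length max(S) = 7), so the sequence is purely periodic with period 8.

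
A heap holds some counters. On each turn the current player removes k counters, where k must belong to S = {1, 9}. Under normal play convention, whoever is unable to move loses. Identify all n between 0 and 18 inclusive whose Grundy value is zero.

0, 2, 4, 6, 8, 10, 12, 14, 16, 18

n :  0  1  2  3  4  5  6  7  8  9 10 11 12 13 14 15 16 17 18
G :  0  1  0  1  0  1  0  1  0  1  0  1  0  1  0  1  0  1  0
P-positions are exactly the n with G(n) = 0.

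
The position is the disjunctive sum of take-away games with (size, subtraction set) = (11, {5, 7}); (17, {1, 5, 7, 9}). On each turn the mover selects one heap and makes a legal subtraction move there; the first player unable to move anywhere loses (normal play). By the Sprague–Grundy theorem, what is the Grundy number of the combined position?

3

Heap A, S = {5, 7}:
n :  0  1  2  3  4  5  6  7  8  9 10 11
G :  0  0  0  0  0  1  1  1  1  1  2  2
G_A(11) = 2.
Heap B, S = {1, 5, 7, 9}:
G(0) = 0
G(1) = mex{0} = 1
G(2) = mex{1} = 0
G(3) = mex{0} = 1
G(4) = mex{1} = 0
G(5) = mex{0,0} = 1
G(6) = mex{1,1} = 0
G(7) = mex{0,0,0} = 1
G(8) = mex{1,1,1} = 0
G(9) = mex{0,0,0,0} = 1
G(10) = mex{1,1,1,1} = 0
G(11) = mex{0,0,0,0} = 1
G(12) = mex{1,1,1,1} = 0
G(13) = mex{0,0,0,0} = 1
G(14) = mex{1,1,1,1} = 0
G(15) = mex{0,0,0,0} = 1
G(16) = mex{1,1,1,1} = 0
G(17) = mex{0,0,0,0} = 1
G_B(17) = 1.
Combined Grundy value = 2 ⊕ 1 = 3.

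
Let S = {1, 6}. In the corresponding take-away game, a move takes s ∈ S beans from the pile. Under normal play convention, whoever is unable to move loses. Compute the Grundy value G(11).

G(0) = 0
G(1) = mex{0} = 1
G(2) = mex{1} = 0
G(3) = mex{0} = 1
G(4) = mex{1} = 0
G(5) = mex{0} = 1
G(6) = mex{1,0} = 2
G(7) = mex{2,1} = 0
G(8) = mex{0,0} = 1
G(9) = mex{1,1} = 0
G(10) = mex{0,0} = 1
G(11) = mex{1,1} = 0

0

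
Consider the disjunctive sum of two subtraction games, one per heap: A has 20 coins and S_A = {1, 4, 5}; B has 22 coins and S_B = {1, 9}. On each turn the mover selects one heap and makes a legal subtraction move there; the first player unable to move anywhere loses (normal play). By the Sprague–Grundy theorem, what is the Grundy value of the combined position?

Heap A, S = {1, 4, 5}:
n :  0  1  2  3  4  5  6  7  8  9 10 11 12 13 14 15 16 17 18 19 20
G :  0  1  0  1  2  3  2  3  0  1  0  1  2  3  2  3  0  1  0  1  2
G_A(20) = 2.
Heap B, S = {1, 9}:
n :  0  1  2  3  4  5  6  7  8  9 10 11 12 13 14 15 16 17 18 19 20 21 22
G :  0  1  0  1  0  1  0  1  0  1  0  1  0  1  0  1  0  1  0  1  0  1  0
G_B(22) = 0.
Combined Grundy value = 2 ⊕ 0 = 2.

2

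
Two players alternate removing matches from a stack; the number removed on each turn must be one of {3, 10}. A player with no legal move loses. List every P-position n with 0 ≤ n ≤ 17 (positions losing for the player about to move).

0, 1, 2, 6, 7, 8, 13, 14, 15

n :  0  1  2  3  4  5  6  7  8  9 10 11 12 13 14 15 16 17
G :  0  0  0  1  1  1  0  0  0  1  1  1  2  0  0  0  1  1
P-positions are exactly the n with G(n) = 0.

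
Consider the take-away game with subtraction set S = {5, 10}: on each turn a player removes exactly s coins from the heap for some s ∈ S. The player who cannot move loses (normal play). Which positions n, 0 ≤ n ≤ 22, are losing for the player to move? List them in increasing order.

G(0) = 0
G(1) = mex{} = 0
G(2) = mex{} = 0
G(3) = mex{} = 0
G(4) = mex{} = 0
G(5) = mex{0} = 1
G(6) = mex{0} = 1
G(7) = mex{0} = 1
G(8) = mex{0} = 1
G(9) = mex{0} = 1
G(10) = mex{1,0} = 2
G(11) = mex{1,0} = 2
G(12) = mex{1,0} = 2
G(13) = mex{1,0} = 2
G(14) = mex{1,0} = 2
G(15) = mex{2,1} = 0
G(16) = mex{2,1} = 0
G(17) = mex{2,1} = 0
G(18) = mex{2,1} = 0
G(19) = mex{2,1} = 0
G(20) = mex{0,2} = 1
G(21) = mex{0,2} = 1
G(22) = mex{0,2} = 1
P-positions are exactly the n with G(n) = 0.

0, 1, 2, 3, 4, 15, 16, 17, 18, 19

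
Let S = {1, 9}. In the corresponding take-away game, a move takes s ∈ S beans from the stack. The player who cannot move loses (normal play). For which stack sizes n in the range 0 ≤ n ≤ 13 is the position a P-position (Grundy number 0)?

G(0) = 0
G(1) = mex{0} = 1
G(2) = mex{1} = 0
G(3) = mex{0} = 1
G(4) = mex{1} = 0
G(5) = mex{0} = 1
G(6) = mex{1} = 0
G(7) = mex{0} = 1
G(8) = mex{1} = 0
G(9) = mex{0,0} = 1
G(10) = mex{1,1} = 0
G(11) = mex{0,0} = 1
G(12) = mex{1,1} = 0
G(13) = mex{0,0} = 1
P-positions are exactly the n with G(n) = 0.

0, 2, 4, 6, 8, 10, 12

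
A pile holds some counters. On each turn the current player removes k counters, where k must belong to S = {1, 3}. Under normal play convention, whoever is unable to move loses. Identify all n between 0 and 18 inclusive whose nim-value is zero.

n :  0  1  2  3  4  5  6  7  8  9 10 11 12 13 14 15 16 17 18
G :  0  1  0  1  0  1  0  1  0  1  0  1  0  1  0  1  0  1  0
P-positions are exactly the n with G(n) = 0.

0, 2, 4, 6, 8, 10, 12, 14, 16, 18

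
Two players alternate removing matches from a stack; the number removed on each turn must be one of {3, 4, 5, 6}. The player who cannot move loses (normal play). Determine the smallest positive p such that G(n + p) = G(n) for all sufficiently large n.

G(0) = 0
G(1) = mex{} = 0
G(2) = mex{} = 0
G(3) = mex{0} = 1
G(4) = mex{0,0} = 1
G(5) = mex{0,0,0} = 1
G(6) = mex{1,0,0,0} = 2
G(7) = mex{1,1,0,0} = 2
G(8) = mex{1,1,1,0} = 2
G(9) = mex{2,1,1,1} = 0
G(10) = mex{2,2,1,1} = 0
G(11) = mex{2,2,2,1} = 0
G(12) = mex{0,2,2,2} = 1
G(13) = mex{0,0,2,2} = 1
G(14) = mex{0,0,0,2} = 1
G(15) = mex{1,0,0,0} = 2
G(16) = mex{1,1,0,0} = 2
G(17) = mex{1,1,1,0} = 2
G(18) = mex{2,1,1,1} = 0
G(19) = mex{2,2,1,1} = 0
G(n+9) = G(n) holds for n = 0,…,5 (a full window of length max(S) = 6), so the sequence is purely periodic with period 9.

9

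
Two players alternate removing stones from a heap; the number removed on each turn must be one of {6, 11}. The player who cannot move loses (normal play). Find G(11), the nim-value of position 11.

1

G(0) = 0
G(1) = mex{} = 0
G(2) = mex{} = 0
G(3) = mex{} = 0
G(4) = mex{} = 0
G(5) = mex{} = 0
G(6) = mex{0} = 1
G(7) = mex{0} = 1
G(8) = mex{0} = 1
G(9) = mex{0} = 1
G(10) = mex{0} = 1
G(11) = mex{0,0} = 1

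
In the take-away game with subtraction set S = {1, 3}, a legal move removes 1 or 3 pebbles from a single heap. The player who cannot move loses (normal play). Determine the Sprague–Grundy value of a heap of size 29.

1

G(0) = 0
G(1) = mex{0} = 1
G(2) = mex{1} = 0
G(3) = mex{0,0} = 1
G(4) = mex{1,1} = 0
G(5) = mex{0,0} = 1
G(6) = mex{1,1} = 0
G(7) = mex{0,0} = 1
G(8) = mex{1,1} = 0
G(9) = mex{0,0} = 1
G(10) = mex{1,1} = 0
G(11) = mex{0,0} = 1
G(12) = mex{1,1} = 0
G(13) = mex{0,0} = 1
G(14) = mex{1,1} = 0
G(15) = mex{0,0} = 1
G(16) = mex{1,1} = 0
G(17) = mex{0,0} = 1
G(18) = mex{1,1} = 0
G(19) = mex{0,0} = 1
G(20) = mex{1,1} = 0
G(21) = mex{0,0} = 1
G(22) = mex{1,1} = 0
G(23) = mex{0,0} = 1
G(24) = mex{1,1} = 0
G(25) = mex{0,0} = 1
G(26) = mex{1,1} = 0
G(27) = mex{0,0} = 1
G(28) = mex{1,1} = 0
G(29) = mex{0,0} = 1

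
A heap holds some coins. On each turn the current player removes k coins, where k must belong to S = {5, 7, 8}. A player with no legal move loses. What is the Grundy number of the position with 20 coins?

n :  0  1  2  3  4  5  6  7  8  9 10 11 12 13 14 15 16 17 18 19 20
G :  0  0  0  0  0  1  1  1  1  1  2  2  2  0  0  0  0  0  1  1  1

1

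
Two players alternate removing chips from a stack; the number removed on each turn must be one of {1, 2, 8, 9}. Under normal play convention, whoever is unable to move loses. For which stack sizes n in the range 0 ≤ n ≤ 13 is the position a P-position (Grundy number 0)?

0, 3, 6, 10, 13

n :  0  1  2  3  4  5  6  7  8  9 10 11 12 13
G :  0  1  2  0  1  2  0  1  2  3  0  1  2  0
P-positions are exactly the n with G(n) = 0.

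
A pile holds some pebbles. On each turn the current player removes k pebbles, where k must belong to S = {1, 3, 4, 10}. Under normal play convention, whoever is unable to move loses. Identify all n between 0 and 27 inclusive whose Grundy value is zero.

n :  0  1  2  3  4  5  6  7  8  9 10 11 12 13 14 15 16 17 18 19 20 21 22 23 24 25 26 27
G :  0  1  0  1  2  3  2  0  1  0  1  2  3  2  0  1  0  1  2  3  2  0  1  0  1  2  3  2
P-positions are exactly the n with G(n) = 0.

0, 2, 7, 9, 14, 16, 21, 23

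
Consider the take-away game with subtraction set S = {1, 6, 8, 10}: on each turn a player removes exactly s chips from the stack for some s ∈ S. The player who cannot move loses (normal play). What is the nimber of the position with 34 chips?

G(0) = 0
G(1) = mex{0} = 1
G(2) = mex{1} = 0
G(3) = mex{0} = 1
G(4) = mex{1} = 0
G(5) = mex{0} = 1
G(6) = mex{1,0} = 2
G(7) = mex{2,1} = 0
G(8) = mex{0,0,0} = 1
G(9) = mex{1,1,1} = 0
G(10) = mex{0,0,0,0} = 1
G(11) = mex{1,1,1,1} = 0
G(12) = mex{0,2,0,0} = 1
G(13) = mex{1,0,1,1} = 2
G(14) = mex{2,1,2,0} = 3
G(15) = mex{3,0,0,1} = 2
G(16) = mex{2,1,1,2} = 0
G(17) = mex{0,0,0,0} = 1
G(18) = mex{1,1,1,1} = 0
G(19) = mex{0,2,0,0} = 1
G(20) = mex{1,3,1,1} = 0
G(21) = mex{0,2,2,0} = 1
G(22) = mex{1,0,3,1} = 2
G(23) = mex{2,1,2,2} = 0
G(24) = mex{0,0,0,3} = 1
G(25) = mex{1,1,1,2} = 0
G(26) = mex{0,0,0,0} = 1
G(27) = mex{1,1,1,1} = 0
G(28) = mex{0,2,0,0} = 1
G(29) = mex{1,0,1,1} = 2
G(30) = mex{2,1,2,0} = 3
G(31) = mex{3,0,0,1} = 2
G(32) = mex{2,1,1,2} = 0
G(33) = mex{0,0,0,0} = 1
G(34) = mex{1,1,1,1} = 0

0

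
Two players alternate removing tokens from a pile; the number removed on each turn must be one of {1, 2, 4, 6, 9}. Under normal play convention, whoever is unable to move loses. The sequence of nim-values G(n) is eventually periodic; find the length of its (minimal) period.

n :  0  1  2  3  4  5  6  7  8  9 10 11 12 13 14 15 16 17 18
G :  0  1  2  0  1  2  3  4  0  1  2  0  1  2  3  4  0  1  2
G(n+8) = G(n) holds for n = 0,…,8 (a full window of length max(S) = 9), so the sequence is purely periodic with period 8.

8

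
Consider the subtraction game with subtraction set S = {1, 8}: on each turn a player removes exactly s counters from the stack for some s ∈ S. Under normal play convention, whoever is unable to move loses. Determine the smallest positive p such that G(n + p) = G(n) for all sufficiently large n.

n :  0  1  2  3  4  5  6  7  8  9 10 11 12 13 14 15 16 17 18 19
G :  0  1  0  1  0  1  0  1  2  0  1  0  1  0  1  0  1  2  0  1
G(n+9) = G(n) holds for n = 0,…,7 (a full window of length max(S) = 8), so the sequence is purely periodic with period 9.

9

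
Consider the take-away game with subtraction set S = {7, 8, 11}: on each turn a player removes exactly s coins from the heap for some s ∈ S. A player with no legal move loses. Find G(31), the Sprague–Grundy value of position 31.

G(0) = 0
G(1) = mex{} = 0
G(2) = mex{} = 0
G(3) = mex{} = 0
G(4) = mex{} = 0
G(5) = mex{} = 0
G(6) = mex{} = 0
G(7) = mex{0} = 1
G(8) = mex{0,0} = 1
G(9) = mex{0,0} = 1
G(10) = mex{0,0} = 1
G(11) = mex{0,0,0} = 1
G(12) = mex{0,0,0} = 1
G(13) = mex{0,0,0} = 1
G(14) = mex{1,0,0} = 2
G(15) = mex{1,1,0} = 2
G(16) = mex{1,1,0} = 2
G(17) = mex{1,1,0} = 2
G(18) = mex{1,1,1} = 0
G(19) = mex{1,1,1} = 0
G(20) = mex{1,1,1} = 0
G(21) = mex{2,1,1} = 0
G(22) = mex{2,2,1} = 0
G(23) = mex{2,2,1} = 0
G(24) = mex{2,2,1} = 0
G(25) = mex{0,2,2} = 1
G(26) = mex{0,0,2} = 1
G(27) = mex{0,0,2} = 1
G(28) = mex{0,0,2} = 1
G(29) = mex{0,0,0} = 1
G(30) = mex{0,0,0} = 1
G(31) = mex{0,0,0} = 1

1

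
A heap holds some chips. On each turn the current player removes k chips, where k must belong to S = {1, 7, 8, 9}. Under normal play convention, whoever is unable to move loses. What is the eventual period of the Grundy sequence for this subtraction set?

16

G(0) = 0
G(1) = mex{0} = 1
G(2) = mex{1} = 0
G(3) = mex{0} = 1
G(4) = mex{1} = 0
G(5) = mex{0} = 1
G(6) = mex{1} = 0
G(7) = mex{0,0} = 1
G(8) = mex{1,1,0} = 2
G(9) = mex{2,0,1,0} = 3
G(10) = mex{3,1,0,1} = 2
G(11) = mex{2,0,1,0} = 3
G(12) = mex{3,1,0,1} = 2
G(13) = mex{2,0,1,0} = 3
G(14) = mex{3,1,0,1} = 2
G(15) = mex{2,2,1,0} = 3
G(16) = mex{3,3,2,1} = 0
G(17) = mex{0,2,3,2} = 1
G(18) = mex{1,3,2,3} = 0
G(19) = mex{0,2,3,2} = 1
G(20) = mex{1,3,2,3} = 0
G(21) = mex{0,2,3,2} = 1
G(22) = mex{1,3,2,3} = 0
G(23) = mex{0,0,3,2} = 1
G(24) = mex{1,1,0,3} = 2
G(25) = mex{2,0,1,0} = 3
G(26) = mex{3,1,0,1} = 2
G(27) = mex{2,0,1,0} = 3
G(28) = mex{3,1,0,1} = 2
G(29) = mex{2,0,1,0} = 3
G(30) = mex{3,1,0,1} = 2
G(31) = mex{2,2,1,0} = 3
G(32) = mex{3,3,2,1} = 0
G(33) = mex{0,2,3,2} = 1
G(n+16) = G(n) holds for n = 0,…,8 (a full window of length max(S) = 9), so the sequence is purely periodic with period 16.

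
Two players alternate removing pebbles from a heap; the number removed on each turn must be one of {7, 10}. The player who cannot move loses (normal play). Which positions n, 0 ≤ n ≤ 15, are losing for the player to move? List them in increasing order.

0, 1, 2, 3, 4, 5, 6

G(0) = 0
G(1) = mex{} = 0
G(2) = mex{} = 0
G(3) = mex{} = 0
G(4) = mex{} = 0
G(5) = mex{} = 0
G(6) = mex{} = 0
G(7) = mex{0} = 1
G(8) = mex{0} = 1
G(9) = mex{0} = 1
G(10) = mex{0,0} = 1
G(11) = mex{0,0} = 1
G(12) = mex{0,0} = 1
G(13) = mex{0,0} = 1
G(14) = mex{1,0} = 2
G(15) = mex{1,0} = 2
P-positions are exactly the n with G(n) = 0.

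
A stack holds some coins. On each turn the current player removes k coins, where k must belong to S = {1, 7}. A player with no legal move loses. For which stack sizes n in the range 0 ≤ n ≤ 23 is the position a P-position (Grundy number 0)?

0, 2, 4, 6, 8, 10, 12, 14, 16, 18, 20, 22

n :  0  1  2  3  4  5  6  7  8  9 10 11 12 13 14 15 16 17 18 19 20 21 22 23
G :  0  1  0  1  0  1  0  1  0  1  0  1  0  1  0  1  0  1  0  1  0  1  0  1
P-positions are exactly the n with G(n) = 0.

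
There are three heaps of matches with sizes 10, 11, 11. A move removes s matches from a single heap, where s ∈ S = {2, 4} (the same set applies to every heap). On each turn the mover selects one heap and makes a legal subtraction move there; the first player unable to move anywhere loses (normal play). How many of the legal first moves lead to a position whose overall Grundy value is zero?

All heaps use S = {2, 4}:
G(0) = 0
G(1) = mex{} = 0
G(2) = mex{0} = 1
G(3) = mex{0} = 1
G(4) = mex{1,0} = 2
G(5) = mex{1,0} = 2
G(6) = mex{2,1} = 0
G(7) = mex{2,1} = 0
G(8) = mex{0,2} = 1
G(9) = mex{0,2} = 1
G(10) = mex{1,0} = 2
G(11) = mex{1,0} = 2
Heap A: G(10) = 2.
Heap B: G(11) = 2.
Heap C: G(11) = 2.
Combined Grundy value = 2 ⊕ 2 ⊕ 2 = 2.
A winning move leaves total XOR = 0, i.e. changes one component's Grundy value g to g ⊕ X where X is the current total.
Heap A: need g' = 2⊕2 = 0. Options: 10−2→G=1, 10−4→G=0. Hits: 1.
Heap B: need g' = 2⊕2 = 0. Options: 11−2→G=1, 11−4→G=0. Hits: 1.
Heap C: need g' = 2⊕2 = 0. Options: 11−2→G=1, 11−4→G=0. Hits: 1.

3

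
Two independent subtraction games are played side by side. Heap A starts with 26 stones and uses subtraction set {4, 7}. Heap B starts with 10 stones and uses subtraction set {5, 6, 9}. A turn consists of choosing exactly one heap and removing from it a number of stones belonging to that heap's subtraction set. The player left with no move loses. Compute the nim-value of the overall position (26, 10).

3

Heap A, S = {4, 7}:
n :  0  1  2  3  4  5  6  7  8  9 10 11 12 13 14 15 16 17 18 19 20 21 22 23 24 25 26
G :  0  0  0  0  1  1  1  1  2  2  2  0  0  0  0  1  1  1  1  2  2  2  0  0  0  0  1
G_A(26) = 1.
Heap B, S = {5, 6, 9}:
G(0) = 0
G(1) = mex{} = 0
G(2) = mex{} = 0
G(3) = mex{} = 0
G(4) = mex{} = 0
G(5) = mex{0} = 1
G(6) = mex{0,0} = 1
G(7) = mex{0,0} = 1
G(8) = mex{0,0} = 1
G(9) = mex{0,0,0} = 1
G(10) = mex{1,0,0} = 2
G_B(10) = 2.
Combined Grundy value = 1 ⊕ 2 = 3.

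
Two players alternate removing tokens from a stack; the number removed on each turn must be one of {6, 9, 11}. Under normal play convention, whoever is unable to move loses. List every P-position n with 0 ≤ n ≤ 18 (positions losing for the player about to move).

G(0) = 0
G(1) = mex{} = 0
G(2) = mex{} = 0
G(3) = mex{} = 0
G(4) = mex{} = 0
G(5) = mex{} = 0
G(6) = mex{0} = 1
G(7) = mex{0} = 1
G(8) = mex{0} = 1
G(9) = mex{0,0} = 1
G(10) = mex{0,0} = 1
G(11) = mex{0,0,0} = 1
G(12) = mex{1,0,0} = 2
G(13) = mex{1,0,0} = 2
G(14) = mex{1,0,0} = 2
G(15) = mex{1,1,0} = 2
G(16) = mex{1,1,0} = 2
G(17) = mex{1,1,1} = 0
G(18) = mex{2,1,1} = 0
P-positions are exactly the n with G(n) = 0.

0, 1, 2, 3, 4, 5, 17, 18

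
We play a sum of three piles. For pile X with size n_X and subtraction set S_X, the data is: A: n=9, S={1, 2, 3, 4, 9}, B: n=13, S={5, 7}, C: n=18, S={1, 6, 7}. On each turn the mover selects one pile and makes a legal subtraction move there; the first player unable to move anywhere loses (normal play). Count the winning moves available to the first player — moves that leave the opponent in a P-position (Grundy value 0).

Pile A, S = {1, 2, 3, 4, 9}:
G(0) = 0
G(1) = mex{0} = 1
G(2) = mex{1,0} = 2
G(3) = mex{2,1,0} = 3
G(4) = mex{3,2,1,0} = 4
G(5) = mex{4,3,2,1} = 0
G(6) = mex{0,4,3,2} = 1
G(7) = mex{1,0,4,3} = 2
G(8) = mex{2,1,0,4} = 3
G(9) = mex{3,2,1,0,0} = 4
G_A(9) = 4.
Pile B, S = {5, 7}:
G(0) = 0
G(1) = mex{} = 0
G(2) = mex{} = 0
G(3) = mex{} = 0
G(4) = mex{} = 0
G(5) = mex{0} = 1
G(6) = mex{0} = 1
G(7) = mex{0,0} = 1
G(8) = mex{0,0} = 1
G(9) = mex{0,0} = 1
G(10) = mex{1,0} = 2
G(11) = mex{1,0} = 2
G(12) = mex{1,1} = 0
G(13) = mex{1,1} = 0
G_B(13) = 0.
Pile C, S = {1, 6, 7}:
n :  0  1  2  3  4  5  6  7  8  9 10 11 12 13 14 15 16 17 18
G :  0  1  0  1  0  1  2  3  2  3  2  3  0  1  0  1  0  1  2
G_C(18) = 2.
Combined Grundy value = 4 ⊕ 0 ⊕ 2 = 6.
A winning move leaves total XOR = 0, i.e. changes one component's Grundy value g to g ⊕ X where X is the current total.
Pile A: need g' = 4⊕6 = 2. Options: 9−1→G=3, 9−2→G=2, 9−3→G=1, 9−4→G=0, 9−9→G=0. Hits: 1.
Pile B: need g' = 0⊕6 = 6. Options: 13−5→G=1, 13−7→G=1. Hits: 0.
Pile C: need g' = 2⊕6 = 4. Options: 18−1→G=1, 18−6→G=0, 18−7→G=3. Hits: 0.

1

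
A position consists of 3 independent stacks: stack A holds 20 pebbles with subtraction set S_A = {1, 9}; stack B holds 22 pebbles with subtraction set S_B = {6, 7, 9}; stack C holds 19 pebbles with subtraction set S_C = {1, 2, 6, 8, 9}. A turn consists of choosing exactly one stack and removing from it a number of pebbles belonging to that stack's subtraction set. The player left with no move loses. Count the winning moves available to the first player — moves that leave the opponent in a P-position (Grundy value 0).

Stack A, S = {1, 9}:
G(0) = 0
G(1) = mex{0} = 1
G(2) = mex{1} = 0
G(3) = mex{0} = 1
G(4) = mex{1} = 0
G(5) = mex{0} = 1
G(6) = mex{1} = 0
G(7) = mex{0} = 1
G(8) = mex{1} = 0
G(9) = mex{0,0} = 1
G(10) = mex{1,1} = 0
G(11) = mex{0,0} = 1
G(12) = mex{1,1} = 0
G(13) = mex{0,0} = 1
G(14) = mex{1,1} = 0
G(15) = mex{0,0} = 1
G(16) = mex{1,1} = 0
G(17) = mex{0,0} = 1
G(18) = mex{1,1} = 0
G(19) = mex{0,0} = 1
G(20) = mex{1,1} = 0
G_A(20) = 0.
Stack B, S = {6, 7, 9}:
n :  0  1  2  3  4  5  6  7  8  9 10 11 12 13 14 15 16 17 18 19 20 21 22
G :  0  0  0  0  0  0  1  1  1  1  1  1  2  2  2  0  0  0  0  0  0  1  1
G_B(22) = 1.
Stack C, S = {1, 2, 6, 8, 9}:
n :  0  1  2  3  4  5  6  7  8  9 10 11 12 13 14 15 16 17 18 19
G :  0  1  2  0  1  2  3  0  1  2  0  1  2  3  0  1  2  0  1  2
G_C(19) = 2.
Combined Grundy value = 0 ⊕ 1 ⊕ 2 = 3.
A winning move leaves total XOR = 0, i.e. changes one component's Grundy value g to g ⊕ X where X is the current total.
Stack A: need g' = 0⊕3 = 3. Options: 20−1→G=1, 20−9→G=1. Hits: 0.
Stack B: need g' = 1⊕3 = 2. Options: 22−6→G=0, 22−7→G=0, 22−9→G=2. Hits: 1.
Stack C: need g' = 2⊕3 = 1. Options: 19−1→G=1, 19−2→G=0, 19−6→G=3, 19−8→G=1, 19−9→G=0. Hits: 2.

3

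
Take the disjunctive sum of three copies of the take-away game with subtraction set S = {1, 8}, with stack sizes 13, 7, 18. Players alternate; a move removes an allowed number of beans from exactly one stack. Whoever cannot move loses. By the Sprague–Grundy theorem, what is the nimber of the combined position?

All stacks use S = {1, 8}:
G(0) = 0
G(1) = mex{0} = 1
G(2) = mex{1} = 0
G(3) = mex{0} = 1
G(4) = mex{1} = 0
G(5) = mex{0} = 1
G(6) = mex{1} = 0
G(7) = mex{0} = 1
G(8) = mex{1,0} = 2
G(9) = mex{2,1} = 0
G(10) = mex{0,0} = 1
G(11) = mex{1,1} = 0
G(12) = mex{0,0} = 1
G(13) = mex{1,1} = 0
G(14) = mex{0,0} = 1
G(15) = mex{1,1} = 0
G(16) = mex{0,2} = 1
G(17) = mex{1,0} = 2
G(18) = mex{2,1} = 0
Stack A: G(13) = 0.
Stack B: G(7) = 1.
Stack C: G(18) = 0.
Combined Grundy value = 0 ⊕ 1 ⊕ 0 = 1.

1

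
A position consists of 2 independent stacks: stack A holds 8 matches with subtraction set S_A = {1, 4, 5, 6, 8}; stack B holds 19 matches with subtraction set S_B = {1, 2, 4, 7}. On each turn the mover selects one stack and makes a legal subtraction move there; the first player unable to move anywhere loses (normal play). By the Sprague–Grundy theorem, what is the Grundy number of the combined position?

Stack A, S = {1, 4, 5, 6, 8}:
n : 0 1 2 3 4 5 6 7 8
G : 0 1 0 1 2 3 2 3 4
G_A(8) = 4.
Stack B, S = {1, 2, 4, 7}:
G(0) = 0
G(1) = mex{0} = 1
G(2) = mex{1,0} = 2
G(3) = mex{2,1} = 0
G(4) = mex{0,2,0} = 1
G(5) = mex{1,0,1} = 2
G(6) = mex{2,1,2} = 0
G(7) = mex{0,2,0,0} = 1
G(8) = mex{1,0,1,1} = 2
G(9) = mex{2,1,2,2} = 0
G(10) = mex{0,2,0,0} = 1
G(11) = mex{1,0,1,1} = 2
G(12) = mex{2,1,2,2} = 0
G(13) = mex{0,2,0,0} = 1
G(14) = mex{1,0,1,1} = 2
G(15) = mex{2,1,2,2} = 0
G(16) = mex{0,2,0,0} = 1
G(17) = mex{1,0,1,1} = 2
G(18) = mex{2,1,2,2} = 0
G(19) = mex{0,2,0,0} = 1
G_B(19) = 1.
Combined Grundy value = 4 ⊕ 1 = 5.

5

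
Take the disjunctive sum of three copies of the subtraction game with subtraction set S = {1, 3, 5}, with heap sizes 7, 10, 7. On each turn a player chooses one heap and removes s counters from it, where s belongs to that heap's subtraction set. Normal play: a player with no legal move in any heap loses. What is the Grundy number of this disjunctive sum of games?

All heaps use S = {1, 3, 5}:
G(0) = 0
G(1) = mex{0} = 1
G(2) = mex{1} = 0
G(3) = mex{0,0} = 1
G(4) = mex{1,1} = 0
G(5) = mex{0,0,0} = 1
G(6) = mex{1,1,1} = 0
G(7) = mex{0,0,0} = 1
G(8) = mex{1,1,1} = 0
G(9) = mex{0,0,0} = 1
G(10) = mex{1,1,1} = 0
Heap A: G(7) = 1.
Heap B: G(10) = 0.
Heap C: G(7) = 1.
Combined Grundy value = 1 ⊕ 0 ⊕ 1 = 0.

0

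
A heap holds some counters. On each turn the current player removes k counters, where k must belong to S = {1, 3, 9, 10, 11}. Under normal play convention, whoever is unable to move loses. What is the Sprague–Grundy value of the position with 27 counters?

1

n :  0  1  2  3  4  5  6  7  8  9 10 11 12 13 14 15 16 17 18 19 20 21 22 23 24 25 26 27
G :  0  1  0  1  0  1  0  1  0  1  2  3  2  3  2  3  2  3  2  3  0  1  0  1  0  1  0  1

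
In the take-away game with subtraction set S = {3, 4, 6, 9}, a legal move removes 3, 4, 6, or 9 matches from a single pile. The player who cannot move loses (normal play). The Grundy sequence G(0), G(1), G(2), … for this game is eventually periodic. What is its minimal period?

12

G(0) = 0
G(1) = mex{} = 0
G(2) = mex{} = 0
G(3) = mex{0} = 1
G(4) = mex{0,0} = 1
G(5) = mex{0,0} = 1
G(6) = mex{1,0,0} = 2
G(7) = mex{1,1,0} = 2
G(8) = mex{1,1,0} = 2
G(9) = mex{2,1,1,0} = 3
G(10) = mex{2,2,1,0} = 3
G(11) = mex{2,2,1,0} = 3
G(12) = mex{3,2,2,1} = 0
G(13) = mex{3,3,2,1} = 0
G(14) = mex{3,3,2,1} = 0
G(15) = mex{0,3,3,2} = 1
G(16) = mex{0,0,3,2} = 1
G(17) = mex{0,0,3,2} = 1
G(18) = mex{1,0,0,3} = 2
G(19) = mex{1,1,0,3} = 2
G(20) = mex{1,1,0,3} = 2
G(21) = mex{2,1,1,0} = 3
G(22) = mex{2,2,1,0} = 3
G(23) = mex{2,2,1,0} = 3
G(24) = mex{3,2,2,1} = 0
G(25) = mex{3,3,2,1} = 0
G(n+12) = G(n) holds for n = 0,…,8 (a full window of length max(S) = 9), so the sequence is purely periodic with period 12.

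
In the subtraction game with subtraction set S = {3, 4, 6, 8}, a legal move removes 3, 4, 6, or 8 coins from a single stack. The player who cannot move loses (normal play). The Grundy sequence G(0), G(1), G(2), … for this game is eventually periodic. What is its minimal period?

11

n :  0  1  2  3  4  5  6  7  8  9 10 11 12 13 14 15 16 17 18 19 20 21 22 23
G :  0  0  0  1  1  1  2  2  2  3  3  0  0  0  1  1  1  2  2  2  3  3  0  0
G(n+11) = G(n) holds for n = 0,…,7 (a full window of length max(S) = 8), so the sequence is purely periodic with period 11.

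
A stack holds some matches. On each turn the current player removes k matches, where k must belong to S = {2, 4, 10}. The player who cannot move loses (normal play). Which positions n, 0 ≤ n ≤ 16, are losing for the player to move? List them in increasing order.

0, 1, 6, 7, 12, 13

G(0) = 0
G(1) = mex{} = 0
G(2) = mex{0} = 1
G(3) = mex{0} = 1
G(4) = mex{1,0} = 2
G(5) = mex{1,0} = 2
G(6) = mex{2,1} = 0
G(7) = mex{2,1} = 0
G(8) = mex{0,2} = 1
G(9) = mex{0,2} = 1
G(10) = mex{1,0,0} = 2
G(11) = mex{1,0,0} = 2
G(12) = mex{2,1,1} = 0
G(13) = mex{2,1,1} = 0
G(14) = mex{0,2,2} = 1
G(15) = mex{0,2,2} = 1
G(16) = mex{1,0,0} = 2
P-positions are exactly the n with G(n) = 0.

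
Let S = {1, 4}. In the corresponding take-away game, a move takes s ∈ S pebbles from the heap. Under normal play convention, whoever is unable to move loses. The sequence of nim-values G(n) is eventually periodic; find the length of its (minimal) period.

G(0) = 0
G(1) = mex{0} = 1
G(2) = mex{1} = 0
G(3) = mex{0} = 1
G(4) = mex{1,0} = 2
G(5) = mex{2,1} = 0
G(6) = mex{0,0} = 1
G(7) = mex{1,1} = 0
G(8) = mex{0,2} = 1
G(9) = mex{1,0} = 2
G(10) = mex{2,1} = 0
G(11) = mex{0,0} = 1
G(12) = mex{1,1} = 0
G(13) = mex{0,2} = 1
G(14) = mex{1,0} = 2
G(n+5) = G(n) holds for n = 0,…,3 (a full window of length max(S) = 4), so the sequence is purely periodic with period 5.

5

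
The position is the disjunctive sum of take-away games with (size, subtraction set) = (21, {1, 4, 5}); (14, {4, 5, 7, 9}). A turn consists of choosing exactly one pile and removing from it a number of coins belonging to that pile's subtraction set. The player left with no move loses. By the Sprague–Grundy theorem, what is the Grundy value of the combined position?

3

Pile A, S = {1, 4, 5}:
G(0) = 0
G(1) = mex{0} = 1
G(2) = mex{1} = 0
G(3) = mex{0} = 1
G(4) = mex{1,0} = 2
G(5) = mex{2,1,0} = 3
G(6) = mex{3,0,1} = 2
G(7) = mex{2,1,0} = 3
G(8) = mex{3,2,1} = 0
G(9) = mex{0,3,2} = 1
G(10) = mex{1,2,3} = 0
G(11) = mex{0,3,2} = 1
G(12) = mex{1,0,3} = 2
G(13) = mex{2,1,0} = 3
G(14) = mex{3,0,1} = 2
G(15) = mex{2,1,0} = 3
G(16) = mex{3,2,1} = 0
G(17) = mex{0,3,2} = 1
G(18) = mex{1,2,3} = 0
G(19) = mex{0,3,2} = 1
G(20) = mex{1,0,3} = 2
G(21) = mex{2,1,0} = 3
G_A(21) = 3.
Pile B, S = {4, 5, 7, 9}:
n :  0  1  2  3  4  5  6  7  8  9 10 11 12 13 14
G :  0  0  0  0  1  1  1  1  2  2  2  2  3  0  0
G_B(14) = 0.
Combined Grundy value = 3 ⊕ 0 = 3.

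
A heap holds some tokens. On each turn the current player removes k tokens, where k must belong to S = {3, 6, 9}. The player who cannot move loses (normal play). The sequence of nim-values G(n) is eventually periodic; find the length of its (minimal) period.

12

n :  0  1  2  3  4  5  6  7  8  9 10 11 12 13 14 15 16 17 18 19 20 21 22 23 24 25
G :  0  0  0  1  1  1  2  2  2  3  3  3  0  0  0  1  1  1  2  2  2  3  3  3  0  0
G(n+12) = G(n) holds for n = 0,…,8 (a full window of length max(S) = 9), so the sequence is purely periodic with period 12.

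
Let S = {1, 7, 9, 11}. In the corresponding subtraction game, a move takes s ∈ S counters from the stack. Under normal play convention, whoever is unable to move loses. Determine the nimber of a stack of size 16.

n :  0  1  2  3  4  5  6  7  8  9 10 11 12 13 14 15 16
G :  0  1  0  1  0  1  0  1  0  1  0  1  0  1  0  1  0

0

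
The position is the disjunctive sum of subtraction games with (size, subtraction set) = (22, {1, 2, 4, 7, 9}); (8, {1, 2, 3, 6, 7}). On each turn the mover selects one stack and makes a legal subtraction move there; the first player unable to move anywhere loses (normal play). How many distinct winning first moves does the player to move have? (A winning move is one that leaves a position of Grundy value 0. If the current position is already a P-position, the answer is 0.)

0

Stack A, S = {1, 2, 4, 7, 9}:
G(0) = 0
G(1) = mex{0} = 1
G(2) = mex{1,0} = 2
G(3) = mex{2,1} = 0
G(4) = mex{0,2,0} = 1
G(5) = mex{1,0,1} = 2
G(6) = mex{2,1,2} = 0
G(7) = mex{0,2,0,0} = 1
G(8) = mex{1,0,1,1} = 2
G(9) = mex{2,1,2,2,0} = 3
G(10) = mex{3,2,0,0,1} = 4
G(11) = mex{4,3,1,1,2} = 0
G(12) = mex{0,4,2,2,0} = 1
G(13) = mex{1,0,3,0,1} = 2
G(14) = mex{2,1,4,1,2} = 0
G(15) = mex{0,2,0,2,0} = 1
G(16) = mex{1,0,1,3,1} = 2
G(17) = mex{2,1,2,4,2} = 0
G(18) = mex{0,2,0,0,3} = 1
G(19) = mex{1,0,1,1,4} = 2
G(20) = mex{2,1,2,2,0} = 3
G(21) = mex{3,2,0,0,1} = 4
G(22) = mex{4,3,1,1,2} = 0
G_A(22) = 0.
Stack B, S = {1, 2, 3, 6, 7}:
n : 0 1 2 3 4 5 6 7 8
G : 0 1 2 3 0 1 2 3 0
G_B(8) = 0.
Combined Grundy value = 0 ⊕ 0 = 0.
A winning move leaves total XOR = 0, i.e. changes one component's Grundy value g to g ⊕ X where X is the current total.
Stack A: target g' = 0⊕0 = 0, but every legal move changes the Grundy value (mex property), so 0 moves.
Stack B: target g' = 0⊕0 = 0, but every legal move changes the Grundy value (mex property), so 0 moves.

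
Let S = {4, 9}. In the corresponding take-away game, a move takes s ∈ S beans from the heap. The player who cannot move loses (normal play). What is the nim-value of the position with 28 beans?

0

G(0) = 0
G(1) = mex{} = 0
G(2) = mex{} = 0
G(3) = mex{} = 0
G(4) = mex{0} = 1
G(5) = mex{0} = 1
G(6) = mex{0} = 1
G(7) = mex{0} = 1
G(8) = mex{1} = 0
G(9) = mex{1,0} = 2
G(10) = mex{1,0} = 2
G(11) = mex{1,0} = 2
G(12) = mex{0,0} = 1
G(13) = mex{2,1} = 0
G(14) = mex{2,1} = 0
G(15) = mex{2,1} = 0
G(16) = mex{1,1} = 0
G(17) = mex{0,0} = 1
G(18) = mex{0,2} = 1
G(19) = mex{0,2} = 1
G(20) = mex{0,2} = 1
G(21) = mex{1,1} = 0
G(22) = mex{1,0} = 2
G(23) = mex{1,0} = 2
G(24) = mex{1,0} = 2
G(25) = mex{0,0} = 1
G(26) = mex{2,1} = 0
G(27) = mex{2,1} = 0
G(28) = mex{2,1} = 0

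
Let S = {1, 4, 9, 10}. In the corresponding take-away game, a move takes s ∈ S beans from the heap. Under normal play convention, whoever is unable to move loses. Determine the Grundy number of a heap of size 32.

n :  0  1  2  3  4  5  6  7  8  9 10 11 12 13 14 15 16 17 18 19 20 21 22 23 24 25 26 27 28 29 30 31 32
G :  0  1  0  1  2  0  1  0  1  2  3  2  3  0  1  3  2  3  0  1  0  1  2  3  2  0  1  2  3  2  3  0  1

1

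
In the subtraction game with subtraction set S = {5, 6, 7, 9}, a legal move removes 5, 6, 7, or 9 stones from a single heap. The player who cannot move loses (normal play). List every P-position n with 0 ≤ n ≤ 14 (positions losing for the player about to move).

0, 1, 2, 3, 4, 14

n :  0  1  2  3  4  5  6  7  8  9 10 11 12 13 14
G :  0  0  0  0  0  1  1  1  1  1  2  2  2  2  0
P-positions are exactly the n with G(n) = 0.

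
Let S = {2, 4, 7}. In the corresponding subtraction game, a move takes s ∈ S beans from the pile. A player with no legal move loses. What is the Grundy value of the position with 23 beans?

1

G(0) = 0
G(1) = mex{} = 0
G(2) = mex{0} = 1
G(3) = mex{0} = 1
G(4) = mex{1,0} = 2
G(5) = mex{1,0} = 2
G(6) = mex{2,1} = 0
G(7) = mex{2,1,0} = 3
G(8) = mex{0,2,0} = 1
G(9) = mex{3,2,1} = 0
G(10) = mex{1,0,1} = 2
G(11) = mex{0,3,2} = 1
G(12) = mex{2,1,2} = 0
G(13) = mex{1,0,0} = 2
G(14) = mex{0,2,3} = 1
G(15) = mex{2,1,1} = 0
G(16) = mex{1,0,0} = 2
G(17) = mex{0,2,2} = 1
G(18) = mex{2,1,1} = 0
G(19) = mex{1,0,0} = 2
G(20) = mex{0,2,2} = 1
G(21) = mex{2,1,1} = 0
G(22) = mex{1,0,0} = 2
G(23) = mex{0,2,2} = 1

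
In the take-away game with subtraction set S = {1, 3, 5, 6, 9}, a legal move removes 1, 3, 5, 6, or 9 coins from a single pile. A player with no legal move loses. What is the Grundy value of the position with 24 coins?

0

n :  0  1  2  3  4  5  6  7  8  9 10 11 12 13 14 15 16 17 18 19 20 21 22 23 24
G :  0  1  0  1  0  1  2  3  2  3  2  3  0  1  0  1  0  1  2  3  2  3  2  3  0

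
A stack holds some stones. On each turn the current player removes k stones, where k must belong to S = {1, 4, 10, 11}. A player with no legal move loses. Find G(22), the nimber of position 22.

1

n :  0  1  2  3  4  5  6  7  8  9 10 11 12 13 14 15 16 17 18 19 20 21 22
G :  0  1  0  1  2  0  1  0  1  2  3  2  3  4  0  1  2  3  2  0  1  0  1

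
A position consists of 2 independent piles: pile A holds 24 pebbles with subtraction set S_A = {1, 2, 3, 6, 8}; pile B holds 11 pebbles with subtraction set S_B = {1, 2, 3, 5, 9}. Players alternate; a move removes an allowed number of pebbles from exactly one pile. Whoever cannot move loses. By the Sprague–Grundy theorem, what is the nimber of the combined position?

Pile A, S = {1, 2, 3, 6, 8}:
n :  0  1  2  3  4  5  6  7  8  9 10 11 12 13 14 15 16 17 18 19 20 21 22 23 24
G :  0  1  2  3  0  1  2  3  4  0  1  2  3  0  1  2  3  4  0  1  2  3  0  1  2
G_A(24) = 2.
Pile B, S = {1, 2, 3, 5, 9}:
n :  0  1  2  3  4  5  6  7  8  9 10 11
G :  0  1  2  3  0  1  2  3  0  1  2  3
G_B(11) = 3.
Combined Grundy value = 2 ⊕ 3 = 1.

1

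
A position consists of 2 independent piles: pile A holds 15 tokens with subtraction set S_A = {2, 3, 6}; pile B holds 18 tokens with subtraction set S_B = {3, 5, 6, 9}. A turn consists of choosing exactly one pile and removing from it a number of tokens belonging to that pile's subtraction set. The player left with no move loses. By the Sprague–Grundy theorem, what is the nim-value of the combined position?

1

Pile A, S = {2, 3, 6}:
G(0) = 0
G(1) = mex{} = 0
G(2) = mex{0} = 1
G(3) = mex{0,0} = 1
G(4) = mex{1,0} = 2
G(5) = mex{1,1} = 0
G(6) = mex{2,1,0} = 3
G(7) = mex{0,2,0} = 1
G(8) = mex{3,0,1} = 2
G(9) = mex{1,3,1} = 0
G(10) = mex{2,1,2} = 0
G(11) = mex{0,2,0} = 1
G(12) = mex{0,0,3} = 1
G(13) = mex{1,0,1} = 2
G(14) = mex{1,1,2} = 0
G(15) = mex{2,1,0} = 3
G_A(15) = 3.
Pile B, S = {3, 5, 6, 9}:
n :  0  1  2  3  4  5  6  7  8  9 10 11 12 13 14 15 16 17 18
G :  0  0  0  1  1  1  2  2  2  3  3  3  0  0  0  1  1  1  2
G_B(18) = 2.
Combined Grundy value = 3 ⊕ 2 = 1.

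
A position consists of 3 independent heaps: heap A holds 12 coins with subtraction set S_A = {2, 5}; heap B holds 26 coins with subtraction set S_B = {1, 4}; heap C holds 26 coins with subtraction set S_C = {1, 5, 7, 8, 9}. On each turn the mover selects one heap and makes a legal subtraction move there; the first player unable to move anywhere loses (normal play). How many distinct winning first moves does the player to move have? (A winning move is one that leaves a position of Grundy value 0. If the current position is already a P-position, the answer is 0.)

Heap A, S = {2, 5}:
G(0) = 0
G(1) = mex{} = 0
G(2) = mex{0} = 1
G(3) = mex{0} = 1
G(4) = mex{1} = 0
G(5) = mex{1,0} = 2
G(6) = mex{0,0} = 1
G(7) = mex{2,1} = 0
G(8) = mex{1,1} = 0
G(9) = mex{0,0} = 1
G(10) = mex{0,2} = 1
G(11) = mex{1,1} = 0
G(12) = mex{1,0} = 2
G_A(12) = 2.
Heap B, S = {1, 4}:
G(0) = 0
G(1) = mex{0} = 1
G(2) = mex{1} = 0
G(3) = mex{0} = 1
G(4) = mex{1,0} = 2
G(5) = mex{2,1} = 0
G(6) = mex{0,0} = 1
G(7) = mex{1,1} = 0
G(8) = mex{0,2} = 1
G(9) = mex{1,0} = 2
G(10) = mex{2,1} = 0
G(11) = mex{0,0} = 1
G(12) = mex{1,1} = 0
G(13) = mex{0,2} = 1
G(14) = mex{1,0} = 2
G(15) = mex{2,1} = 0
G(16) = mex{0,0} = 1
G(17) = mex{1,1} = 0
G(18) = mex{0,2} = 1
G(19) = mex{1,0} = 2
G(20) = mex{2,1} = 0
G(21) = mex{0,0} = 1
G(22) = mex{1,1} = 0
G(23) = mex{0,2} = 1
G(24) = mex{1,0} = 2
G(25) = mex{2,1} = 0
G(26) = mex{0,0} = 1
G_B(26) = 1.
Heap C, S = {1, 5, 7, 8, 9}:
n :  0  1  2  3  4  5  6  7  8  9 10 11 12 13 14 15 16 17 18 19 20 21 22 23 24 25 26
G :  0  1  0  1  0  1  0  1  2  3  2  3  2  3  2  3  0  1  0  1  0  1  0  1  2  3  2
G_C(26) = 2.
Combined Grundy value = 2 ⊕ 1 ⊕ 2 = 1.
A winning move leaves total XOR = 0, i.e. changes one component's Grundy value g to g ⊕ X where X is the current total.
Heap A: need g' = 2⊕1 = 3. Options: 12−2→G=1, 12−5→G=0. Hits: 0.
Heap B: need g' = 1⊕1 = 0. Options: 26−1→G=0, 26−4→G=0. Hits: 2.
Heap C: need g' = 2⊕1 = 3. Options: 26−1→G=3, 26−5→G=1, 26−7→G=1, 26−8→G=0, 26−9→G=1. Hits: 1.

3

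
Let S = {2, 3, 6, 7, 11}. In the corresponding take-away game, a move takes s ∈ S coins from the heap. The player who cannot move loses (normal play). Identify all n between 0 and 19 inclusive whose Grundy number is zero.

0, 1, 5, 9, 10, 14, 18, 19

G(0) = 0
G(1) = mex{} = 0
G(2) = mex{0} = 1
G(3) = mex{0,0} = 1
G(4) = mex{1,0} = 2
G(5) = mex{1,1} = 0
G(6) = mex{2,1,0} = 3
G(7) = mex{0,2,0,0} = 1
G(8) = mex{3,0,1,0} = 2
G(9) = mex{1,3,1,1} = 0
G(10) = mex{2,1,2,1} = 0
G(11) = mex{0,2,0,2,0} = 1
G(12) = mex{0,0,3,0,0} = 1
G(13) = mex{1,0,1,3,1} = 2
G(14) = mex{1,1,2,1,1} = 0
G(15) = mex{2,1,0,2,2} = 3
G(16) = mex{0,2,0,0,0} = 1
G(17) = mex{3,0,1,0,3} = 2
G(18) = mex{1,3,1,1,1} = 0
G(19) = mex{2,1,2,1,2} = 0
P-positions are exactly the n with G(n) = 0.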